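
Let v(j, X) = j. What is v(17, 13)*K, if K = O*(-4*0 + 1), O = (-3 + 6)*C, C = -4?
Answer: -204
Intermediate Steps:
O = -12 (O = (-3 + 6)*(-4) = 3*(-4) = -12)
K = -12 (K = -12*(-4*0 + 1) = -12*(0 + 1) = -12*1 = -12)
v(17, 13)*K = 17*(-12) = -204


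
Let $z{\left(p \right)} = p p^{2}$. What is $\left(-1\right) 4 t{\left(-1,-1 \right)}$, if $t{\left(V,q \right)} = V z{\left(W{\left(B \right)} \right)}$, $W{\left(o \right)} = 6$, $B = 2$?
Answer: $864$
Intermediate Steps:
$z{\left(p \right)} = p^{3}$
$t{\left(V,q \right)} = 216 V$ ($t{\left(V,q \right)} = V 6^{3} = V 216 = 216 V$)
$\left(-1\right) 4 t{\left(-1,-1 \right)} = \left(-1\right) 4 \cdot 216 \left(-1\right) = \left(-4\right) \left(-216\right) = 864$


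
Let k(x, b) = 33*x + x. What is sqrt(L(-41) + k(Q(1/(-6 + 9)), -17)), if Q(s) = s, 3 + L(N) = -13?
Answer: I*sqrt(42)/3 ≈ 2.1602*I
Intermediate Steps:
L(N) = -16 (L(N) = -3 - 13 = -16)
k(x, b) = 34*x
sqrt(L(-41) + k(Q(1/(-6 + 9)), -17)) = sqrt(-16 + 34/(-6 + 9)) = sqrt(-16 + 34/3) = sqrt(-14/3) = I*sqrt(42)/3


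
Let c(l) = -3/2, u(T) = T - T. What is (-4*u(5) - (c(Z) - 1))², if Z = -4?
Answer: 25/4 ≈ 6.2500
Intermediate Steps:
u(T) = 0
c(l) = -3/2 (c(l) = -3*½ = -3/2)
(-4*u(5) - (c(Z) - 1))² = (-4*0 - (-3/2 - 1))² = (0 - 1*(-5/2))² = (0 + 5/2)² = (5/2)² = 25/4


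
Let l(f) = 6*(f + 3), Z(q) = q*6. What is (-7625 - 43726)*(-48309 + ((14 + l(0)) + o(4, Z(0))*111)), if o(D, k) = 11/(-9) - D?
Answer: 2508838690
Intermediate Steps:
Z(q) = 6*q
l(f) = 18 + 6*f (l(f) = 6*(3 + f) = 18 + 6*f)
o(D, k) = -11/9 - D (o(D, k) = 11*(-⅑) - D = -11/9 - D)
(-7625 - 43726)*(-48309 + ((14 + l(0)) + o(4, Z(0))*111)) = (-7625 - 43726)*(-48309 + ((14 + (18 + 6*0)) + (-11/9 - 1*4)*111)) = -51351*(-48309 + ((14 + (18 + 0)) + (-11/9 - 4)*111)) = -51351*(-48309 + ((14 + 18) - 47/9*111)) = -51351*(-48309 + (32 - 1739/3)) = -51351*(-48309 - 1643/3) = -51351*(-146570/3) = 2508838690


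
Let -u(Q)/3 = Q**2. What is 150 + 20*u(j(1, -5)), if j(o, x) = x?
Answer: -1350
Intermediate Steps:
u(Q) = -3*Q**2
150 + 20*u(j(1, -5)) = 150 + 20*(-3*(-5)**2) = 150 + 20*(-3*25) = 150 + 20*(-75) = 150 - 1500 = -1350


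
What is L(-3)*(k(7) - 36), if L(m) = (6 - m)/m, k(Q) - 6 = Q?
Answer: 69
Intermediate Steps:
k(Q) = 6 + Q
L(m) = (6 - m)/m
L(-3)*(k(7) - 36) = ((6 - 1*(-3))/(-3))*((6 + 7) - 36) = (-(6 + 3)/3)*(13 - 36) = -⅓*9*(-23) = -3*(-23) = 69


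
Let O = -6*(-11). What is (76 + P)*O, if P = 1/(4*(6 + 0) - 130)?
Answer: 265815/53 ≈ 5015.4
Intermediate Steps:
P = -1/106 (P = 1/(4*6 - 130) = 1/(24 - 130) = 1/(-106) = -1/106 ≈ -0.0094340)
O = 66
(76 + P)*O = (76 - 1/106)*66 = (8055/106)*66 = 265815/53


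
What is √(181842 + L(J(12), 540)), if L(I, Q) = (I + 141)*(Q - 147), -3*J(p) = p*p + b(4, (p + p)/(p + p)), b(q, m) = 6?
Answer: √217605 ≈ 466.48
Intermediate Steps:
J(p) = -2 - p²/3 (J(p) = -(p*p + 6)/3 = -(p² + 6)/3 = -(6 + p²)/3 = -2 - p²/3)
L(I, Q) = (-147 + Q)*(141 + I) (L(I, Q) = (141 + I)*(-147 + Q) = (-147 + Q)*(141 + I))
√(181842 + L(J(12), 540)) = √(181842 + (-20727 - 147*(-2 - ⅓*12²) + 141*540 + (-2 - ⅓*12²)*540)) = √(181842 + (-20727 - 147*(-2 - ⅓*144) + 76140 + (-2 - ⅓*144)*540)) = √(181842 + (-20727 - 147*(-2 - 48) + 76140 + (-2 - 48)*540)) = √(181842 + (-20727 - 147*(-50) + 76140 - 50*540)) = √(181842 + (-20727 + 7350 + 76140 - 27000)) = √(181842 + 35763) = √217605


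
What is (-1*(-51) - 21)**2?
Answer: 900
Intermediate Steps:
(-1*(-51) - 21)**2 = (51 - 21)**2 = 30**2 = 900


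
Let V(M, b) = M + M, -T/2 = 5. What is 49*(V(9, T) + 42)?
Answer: 2940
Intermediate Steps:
T = -10 (T = -2*5 = -10)
V(M, b) = 2*M
49*(V(9, T) + 42) = 49*(2*9 + 42) = 49*(18 + 42) = 49*60 = 2940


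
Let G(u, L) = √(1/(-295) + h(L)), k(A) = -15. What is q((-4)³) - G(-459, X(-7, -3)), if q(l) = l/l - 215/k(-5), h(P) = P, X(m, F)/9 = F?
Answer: 46/3 - I*√2349970/295 ≈ 15.333 - 5.1965*I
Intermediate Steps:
X(m, F) = 9*F
G(u, L) = √(-1/295 + L) (G(u, L) = √(1/(-295) + L) = √(-1/295 + L))
q(l) = 46/3 (q(l) = l/l - 215/(-15) = 1 - 215*(-1/15) = 1 + 43/3 = 46/3)
q((-4)³) - G(-459, X(-7, -3)) = 46/3 - √(-295 + 87025*(9*(-3)))/295 = 46/3 - √(-295 + 87025*(-27))/295 = 46/3 - √(-295 - 2349675)/295 = 46/3 - √(-2349970)/295 = 46/3 - I*√2349970/295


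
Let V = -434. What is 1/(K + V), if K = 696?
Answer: 1/262 ≈ 0.0038168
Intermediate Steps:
1/(K + V) = 1/(696 - 434) = 1/262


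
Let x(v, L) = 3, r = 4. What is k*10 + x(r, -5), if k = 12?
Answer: 123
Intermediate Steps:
k*10 + x(r, -5) = 12*10 + 3 = 120 + 3 = 123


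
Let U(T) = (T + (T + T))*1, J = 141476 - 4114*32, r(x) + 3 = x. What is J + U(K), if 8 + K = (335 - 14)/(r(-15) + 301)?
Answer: 2775495/283 ≈ 9807.4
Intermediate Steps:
r(x) = -3 + x
J = 9828 (J = 141476 - 131648 = 9828)
K = -1943/283 (K = -8 + (335 - 14)/((-3 - 15) + 301) = -8 + 321/(-18 + 301) = -8 + 321/283 = -1943/283 ≈ -6.8657)
U(T) = 3*T (U(T) = (T + 2*T)*1 = (3*T)*1 = 3*T)
J + U(K) = 9828 + 3*(-1943/283) = 9828 - 5829/283 = 2775495/283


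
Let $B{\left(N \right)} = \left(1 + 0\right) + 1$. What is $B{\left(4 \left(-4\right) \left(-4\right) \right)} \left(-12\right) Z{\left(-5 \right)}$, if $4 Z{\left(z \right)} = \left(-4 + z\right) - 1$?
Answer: $60$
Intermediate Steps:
$B{\left(N \right)} = 2$ ($B{\left(N \right)} = 1 + 1 = 2$)
$Z{\left(z \right)} = - \frac{5}{4} + \frac{z}{4}$ ($Z{\left(z \right)} = \frac{\left(-4 + z\right) - 1}{4} = \frac{-5 + z}{4} = - \frac{5}{4} + \frac{z}{4}$)
$B{\left(4 \left(-4\right) \left(-4\right) \right)} \left(-12\right) Z{\left(-5 \right)} = 2 \left(-12\right) \left(- \frac{5}{4} + \frac{1}{4} \left(-5\right)\right) = - 24 \left(- \frac{5}{4} - \frac{5}{4}\right) = \left(-24\right) \left(- \frac{5}{2}\right) = 60$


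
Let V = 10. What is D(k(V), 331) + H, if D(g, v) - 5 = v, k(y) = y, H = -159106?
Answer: -158770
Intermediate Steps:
D(g, v) = 5 + v
D(k(V), 331) + H = (5 + 331) - 159106 = 336 - 159106 = -158770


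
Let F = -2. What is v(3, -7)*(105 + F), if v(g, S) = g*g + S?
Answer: 206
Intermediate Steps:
v(g, S) = S + g² (v(g, S) = g² + S = S + g²)
v(3, -7)*(105 + F) = (-7 + 3²)*(105 - 2) = (-7 + 9)*103 = 2*103 = 206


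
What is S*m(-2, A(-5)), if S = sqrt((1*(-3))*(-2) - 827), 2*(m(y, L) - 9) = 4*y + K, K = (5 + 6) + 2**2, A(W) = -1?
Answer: 25*I*sqrt(821)/2 ≈ 358.16*I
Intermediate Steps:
K = 15 (K = 11 + 4 = 15)
m(y, L) = 33/2 + 2*y (m(y, L) = 9 + (4*y + 15)/2 = 9 + (15 + 4*y)/2 = 9 + (15/2 + 2*y) = 33/2 + 2*y)
S = I*sqrt(821) (S = sqrt(-3*(-2) - 827) = sqrt(6 - 827) = sqrt(-821) = I*sqrt(821) ≈ 28.653*I)
S*m(-2, A(-5)) = (I*sqrt(821))*(33/2 + 2*(-2)) = (I*sqrt(821))*(33/2 - 4) = (I*sqrt(821))*(25/2) = 25*I*sqrt(821)/2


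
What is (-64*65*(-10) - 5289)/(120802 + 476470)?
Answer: 36311/597272 ≈ 0.060795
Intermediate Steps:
(-64*65*(-10) - 5289)/(120802 + 476470) = (-4160*(-10) - 5289)/597272 = (41600 - 5289)*(1/597272) = 36311*(1/597272) = 36311/597272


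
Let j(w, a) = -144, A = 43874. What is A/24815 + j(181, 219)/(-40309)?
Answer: 1772090426/1000267835 ≈ 1.7716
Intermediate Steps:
A/24815 + j(181, 219)/(-40309) = 43874/24815 - 144/(-40309) = 43874*(1/24815) - 144*(-1/40309) = 43874/24815 + 144/40309 = 1772090426/1000267835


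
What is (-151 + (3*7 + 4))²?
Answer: 15876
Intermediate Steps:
(-151 + (3*7 + 4))² = (-151 + (21 + 4))² = (-151 + 25)² = (-126)² = 15876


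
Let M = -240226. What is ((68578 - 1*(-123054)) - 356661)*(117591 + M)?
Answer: 20238331415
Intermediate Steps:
((68578 - 1*(-123054)) - 356661)*(117591 + M) = ((68578 - 1*(-123054)) - 356661)*(117591 - 240226) = ((68578 + 123054) - 356661)*(-122635) = (191632 - 356661)*(-122635) = -165029*(-122635) = 20238331415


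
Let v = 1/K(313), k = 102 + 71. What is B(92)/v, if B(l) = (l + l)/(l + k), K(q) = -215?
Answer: -7912/53 ≈ -149.28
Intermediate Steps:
k = 173
v = -1/215 (v = 1/(-215) = -1/215 ≈ -0.0046512)
B(l) = 2*l/(173 + l) (B(l) = (l + l)/(l + 173) = (2*l)/(173 + l) = 2*l/(173 + l))
B(92)/v = (2*92/(173 + 92))/(-1/215) = (2*92/265)*(-215) = (2*92*(1/265))*(-215) = (184/265)*(-215) = -7912/53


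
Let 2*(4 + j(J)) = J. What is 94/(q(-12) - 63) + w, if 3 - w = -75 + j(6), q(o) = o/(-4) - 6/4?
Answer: 9529/123 ≈ 77.472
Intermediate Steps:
q(o) = -3/2 - o/4 (q(o) = o*(-¼) - 6*¼ = -o/4 - 3/2 = -3/2 - o/4)
j(J) = -4 + J/2
w = 79 (w = 3 - (-75 + (-4 + (½)*6)) = 3 - (-75 + (-4 + 3)) = 3 - (-75 - 1) = 3 - 1*(-76) = 3 + 76 = 79)
94/(q(-12) - 63) + w = 94/((-3/2 - ¼*(-12)) - 63) + 79 = 94/((-3/2 + 3) - 63) + 79 = 94/(3/2 - 63) + 79 = 94/(-123/2) + 79 = -2/123*94 + 79 = -188/123 + 79 = 9529/123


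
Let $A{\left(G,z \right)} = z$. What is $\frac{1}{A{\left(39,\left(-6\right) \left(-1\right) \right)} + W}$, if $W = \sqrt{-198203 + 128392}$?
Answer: $\frac{6}{69847} - \frac{i \sqrt{69811}}{69847} \approx 8.5902 \cdot 10^{-5} - 0.0037828 i$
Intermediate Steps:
$W = i \sqrt{69811}$ ($W = \sqrt{-69811} = i \sqrt{69811} \approx 264.22 i$)
$\frac{1}{A{\left(39,\left(-6\right) \left(-1\right) \right)} + W} = \frac{1}{\left(-6\right) \left(-1\right) + i \sqrt{69811}} = \frac{1}{6 + i \sqrt{69811}}$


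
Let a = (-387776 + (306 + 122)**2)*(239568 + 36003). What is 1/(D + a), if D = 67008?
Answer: -1/56379555024 ≈ -1.7737e-11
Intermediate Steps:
a = -56379622032 (a = (-387776 + 428**2)*275571 = (-387776 + 183184)*275571 = -204592*275571 = -56379622032)
1/(D + a) = 1/(67008 - 56379622032) = 1/(-56379555024) = -1/56379555024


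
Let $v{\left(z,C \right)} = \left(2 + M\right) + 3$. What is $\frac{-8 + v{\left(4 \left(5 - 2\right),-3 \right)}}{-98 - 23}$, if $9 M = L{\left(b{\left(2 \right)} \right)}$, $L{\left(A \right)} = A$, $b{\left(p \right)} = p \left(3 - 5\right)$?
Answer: $\frac{31}{1089} \approx 0.028466$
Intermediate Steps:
$b{\left(p \right)} = - 2 p$ ($b{\left(p \right)} = p \left(-2\right) = - 2 p$)
$M = - \frac{4}{9}$ ($M = \frac{\left(-2\right) 2}{9} = \frac{1}{9} \left(-4\right) = - \frac{4}{9} \approx -0.44444$)
$v{\left(z,C \right)} = \frac{41}{9}$ ($v{\left(z,C \right)} = \left(2 - \frac{4}{9}\right) + 3 = \frac{14}{9} + 3 = \frac{41}{9}$)
$\frac{-8 + v{\left(4 \left(5 - 2\right),-3 \right)}}{-98 - 23} = \frac{-8 + \frac{41}{9}}{-98 - 23} = - \frac{31}{9 \left(-121\right)} = \left(- \frac{31}{9}\right) \left(- \frac{1}{121}\right) = \frac{31}{1089}$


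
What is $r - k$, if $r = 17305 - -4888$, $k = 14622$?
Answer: $7571$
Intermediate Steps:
$r = 22193$ ($r = 17305 + 4888 = 22193$)
$r - k = 22193 - 14622 = 7571$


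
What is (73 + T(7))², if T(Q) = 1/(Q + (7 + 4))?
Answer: 1729225/324 ≈ 5337.1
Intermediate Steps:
T(Q) = 1/(11 + Q) (T(Q) = 1/(Q + 11) = 1/(11 + Q))
(73 + T(7))² = (73 + 1/(11 + 7))² = (73 + 1/18)² = (1315/18)² = 1729225/324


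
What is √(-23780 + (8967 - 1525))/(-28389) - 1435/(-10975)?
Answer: 287/2195 - I*√16338/28389 ≈ 0.13075 - 0.0045025*I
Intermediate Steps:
√(-23780 + (8967 - 1525))/(-28389) - 1435/(-10975) = √(-23780 + 7442)*(-1/28389) - 1435*(-1/10975) = √(-16338)*(-1/28389) + 287/2195 = (I*√16338)*(-1/28389) + 287/2195 = -I*√16338/28389 + 287/2195 = 287/2195 - I*√16338/28389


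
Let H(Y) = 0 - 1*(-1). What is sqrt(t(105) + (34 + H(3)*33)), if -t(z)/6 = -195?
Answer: sqrt(1237) ≈ 35.171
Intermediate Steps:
H(Y) = 1 (H(Y) = 0 + 1 = 1)
t(z) = 1170 (t(z) = -6*(-195) = 1170)
sqrt(t(105) + (34 + H(3)*33)) = sqrt(1170 + (34 + 1*33)) = sqrt(1170 + (34 + 33)) = sqrt(1170 + 67) = sqrt(1237)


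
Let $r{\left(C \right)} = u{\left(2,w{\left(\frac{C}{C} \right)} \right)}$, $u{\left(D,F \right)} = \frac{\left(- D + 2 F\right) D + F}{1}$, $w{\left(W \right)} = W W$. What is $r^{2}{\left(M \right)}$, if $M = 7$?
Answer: $1$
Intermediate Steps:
$w{\left(W \right)} = W^{2}$
$u{\left(D,F \right)} = F + D \left(- D + 2 F\right)$ ($u{\left(D,F \right)} = \left(D \left(- D + 2 F\right) + F\right) 1 = \left(F + D \left(- D + 2 F\right)\right) 1 = F + D \left(- D + 2 F\right)$)
$r{\left(C \right)} = 1$ ($r{\left(C \right)} = \left(\frac{C}{C}\right)^{2} - 2^{2} + 2 \cdot 2 \left(\frac{C}{C}\right)^{2} = 1^{2} - 4 + 2 \cdot 2 \cdot 1^{2} = 1 - 4 + 2 \cdot 2 \cdot 1 = 1 - 4 + 4 = 1$)
$r^{2}{\left(M \right)} = 1^{2} = 1$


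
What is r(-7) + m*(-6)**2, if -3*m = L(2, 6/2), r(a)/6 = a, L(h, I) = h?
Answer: -66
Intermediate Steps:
r(a) = 6*a
m = -2/3 (m = -1/3*2 = -2/3 ≈ -0.66667)
r(-7) + m*(-6)**2 = 6*(-7) - 2/3*(-6)**2 = -42 - 2/3*36 = -42 - 24 = -66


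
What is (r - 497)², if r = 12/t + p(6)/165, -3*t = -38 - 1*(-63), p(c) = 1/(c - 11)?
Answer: 169096953796/680625 ≈ 2.4844e+5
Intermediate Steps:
p(c) = 1/(-11 + c)
t = -25/3 (t = -(-38 - 1*(-63))/3 = -(-38 + 63)/3 = -⅓*25 = -25/3 ≈ -8.3333)
r = -1189/825 (r = 12/(-25/3) + 1/((-11 + 6)*165) = 12*(-3/25) + (1/165)/(-5) = -36/25 - ⅕*1/165 = -36/25 - 1/825 = -1189/825 ≈ -1.4412)
(r - 497)² = (-1189/825 - 497)² = (-411214/825)² = 169096953796/680625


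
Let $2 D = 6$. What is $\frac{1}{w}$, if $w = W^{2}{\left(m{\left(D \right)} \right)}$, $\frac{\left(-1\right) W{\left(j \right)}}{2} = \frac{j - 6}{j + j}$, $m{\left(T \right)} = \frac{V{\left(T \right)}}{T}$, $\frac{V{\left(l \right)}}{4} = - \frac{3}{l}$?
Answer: $\frac{4}{121} \approx 0.033058$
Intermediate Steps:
$D = 3$ ($D = \frac{1}{2} \cdot 6 = 3$)
$V{\left(l \right)} = - \frac{12}{l}$ ($V{\left(l \right)} = 4 \left(- \frac{3}{l}\right) = - \frac{12}{l}$)
$m{\left(T \right)} = - \frac{12}{T^{2}}$ ($m{\left(T \right)} = \frac{\left(-12\right) \frac{1}{T}}{T} = - \frac{12}{T^{2}}$)
$W{\left(j \right)} = - \frac{-6 + j}{j}$ ($W{\left(j \right)} = - 2 \frac{j - 6}{j + j} = - 2 \frac{-6 + j}{2 j} = - \frac{-6 + j}{j}$)
$w = \frac{121}{4}$ ($w = \left(\frac{6 - - \frac{12}{9}}{\left(-12\right) \frac{1}{9}}\right)^{2} = \left(\frac{6 - \left(-12\right) \frac{1}{9}}{\left(-12\right) \frac{1}{9}}\right)^{2} = \left(\frac{6 - - \frac{4}{3}}{- \frac{4}{3}}\right)^{2} = \left(- \frac{3 \left(6 + \frac{4}{3}\right)}{4}\right)^{2} = \left(\left(- \frac{3}{4}\right) \frac{22}{3}\right)^{2} = \left(- \frac{11}{2}\right)^{2} = \frac{121}{4} \approx 30.25$)
$\frac{1}{w} = \frac{1}{\frac{121}{4}} = \frac{4}{121}$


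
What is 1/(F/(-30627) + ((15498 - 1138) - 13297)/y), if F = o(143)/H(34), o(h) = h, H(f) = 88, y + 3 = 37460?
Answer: 9177564312/259965067 ≈ 35.303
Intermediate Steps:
y = 37457 (y = -3 + 37460 = 37457)
F = 13/8 (F = 143/88 = 143*(1/88) = 13/8 ≈ 1.6250)
1/(F/(-30627) + ((15498 - 1138) - 13297)/y) = 1/((13/8)/(-30627) + ((15498 - 1138) - 13297)/37457) = 1/((13/8)*(-1/30627) + (14360 - 13297)*(1/37457)) = 1/(-13/245016 + 1063*(1/37457)) = 1/(-13/245016 + 1063/37457) = 1/(259965067/9177564312) = 9177564312/259965067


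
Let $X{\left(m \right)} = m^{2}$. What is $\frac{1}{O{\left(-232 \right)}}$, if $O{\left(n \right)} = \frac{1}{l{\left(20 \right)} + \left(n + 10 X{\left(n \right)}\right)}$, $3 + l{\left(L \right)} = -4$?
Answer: $538001$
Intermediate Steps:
$l{\left(L \right)} = -7$ ($l{\left(L \right)} = -3 - 4 = -7$)
$O{\left(n \right)} = \frac{1}{-7 + n + 10 n^{2}}$ ($O{\left(n \right)} = \frac{1}{-7 + \left(n + 10 n^{2}\right)} = \frac{1}{-7 + n + 10 n^{2}}$)
$\frac{1}{O{\left(-232 \right)}} = \frac{1}{\frac{1}{-7 - 232 + 10 \left(-232\right)^{2}}} = \frac{1}{\frac{1}{-7 - 232 + 10 \cdot 53824}} = \frac{1}{\frac{1}{-7 - 232 + 538240}} = \frac{1}{\frac{1}{538001}} = 538001$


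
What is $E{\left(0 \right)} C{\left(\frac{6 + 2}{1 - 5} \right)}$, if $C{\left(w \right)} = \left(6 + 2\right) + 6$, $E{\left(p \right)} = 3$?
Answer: $42$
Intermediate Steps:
$C{\left(w \right)} = 14$ ($C{\left(w \right)} = 8 + 6 = 14$)
$E{\left(0 \right)} C{\left(\frac{6 + 2}{1 - 5} \right)} = 3 \cdot 14 = 42$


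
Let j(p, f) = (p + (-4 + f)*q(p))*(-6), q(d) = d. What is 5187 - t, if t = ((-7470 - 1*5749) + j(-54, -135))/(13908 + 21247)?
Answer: 182406916/35155 ≈ 5188.6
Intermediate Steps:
j(p, f) = -6*p - 6*p*(-4 + f) (j(p, f) = (p + (-4 + f)*p)*(-6) = (p + p*(-4 + f))*(-6) = -6*p - 6*p*(-4 + f))
t = -57931/35155 (t = ((-7470 - 1*5749) + 6*(-54)*(3 - 1*(-135)))/(13908 + 21247) = ((-7470 - 5749) + 6*(-54)*(3 + 135))/35155 = (-13219 + 6*(-54)*138)*(1/35155) = (-13219 - 44712)*(1/35155) = -57931*1/35155 = -57931/35155 ≈ -1.6479)
5187 - t = 5187 - 1*(-57931/35155) = 5187 + 57931/35155 = 182406916/35155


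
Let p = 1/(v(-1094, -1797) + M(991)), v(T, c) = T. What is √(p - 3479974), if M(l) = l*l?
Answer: I*√3348902498984290619/980987 ≈ 1865.5*I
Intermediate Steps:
M(l) = l²
p = 1/980987 (p = 1/(-1094 + 991²) = 1/(-1094 + 982081) = 1/980987 ≈ 1.0194e-6)
√(p - 3479974) = √(1/980987 - 3479974) = √(-3413809254337/980987) = I*√3348902498984290619/980987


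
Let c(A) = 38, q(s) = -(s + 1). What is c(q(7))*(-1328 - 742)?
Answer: -78660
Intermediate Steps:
q(s) = -1 - s (q(s) = -(1 + s) = -1 - s)
c(q(7))*(-1328 - 742) = 38*(-1328 - 742) = 38*(-2070) = -78660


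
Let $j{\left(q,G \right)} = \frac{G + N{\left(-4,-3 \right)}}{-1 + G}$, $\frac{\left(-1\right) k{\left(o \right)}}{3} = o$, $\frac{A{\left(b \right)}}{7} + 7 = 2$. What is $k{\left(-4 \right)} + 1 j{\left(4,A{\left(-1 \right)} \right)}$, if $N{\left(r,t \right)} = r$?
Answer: $\frac{157}{12} \approx 13.083$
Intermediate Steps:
$A{\left(b \right)} = -35$ ($A{\left(b \right)} = -49 + 7 \cdot 2 = -49 + 14 = -35$)
$k{\left(o \right)} = - 3 o$
$j{\left(q,G \right)} = \frac{-4 + G}{-1 + G}$ ($j{\left(q,G \right)} = \frac{G - 4}{-1 + G} = \frac{-4 + G}{-1 + G}$)
$k{\left(-4 \right)} + 1 j{\left(4,A{\left(-1 \right)} \right)} = \left(-3\right) \left(-4\right) + 1 \frac{-4 - 35}{-1 - 35} = 12 + 1 \frac{1}{-36} \left(-39\right) = 12 + 1 \left(\left(- \frac{1}{36}\right) \left(-39\right)\right) = 12 + 1 \cdot \frac{13}{12} = 12 + \frac{13}{12} = \frac{157}{12}$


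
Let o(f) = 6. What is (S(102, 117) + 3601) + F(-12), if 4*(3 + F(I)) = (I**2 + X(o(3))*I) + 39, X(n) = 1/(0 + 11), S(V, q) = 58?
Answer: 162865/44 ≈ 3701.5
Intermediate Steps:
X(n) = 1/11
F(I) = 27/4 + I**2/4 + I/44 (F(I) = -3 + ((I**2 + I/11) + 39)/4 = -3 + (39 + I**2 + I/11)/4 = -3 + (39/4 + I**2/4 + I/44) = 27/4 + I**2/4 + I/44)
(S(102, 117) + 3601) + F(-12) = (58 + 3601) + (27/4 + (1/4)*(-12)**2 + (1/44)*(-12)) = 3659 + (27/4 + (1/4)*144 - 3/11) = 3659 + (27/4 + 36 - 3/11) = 3659 + 1869/44 = 162865/44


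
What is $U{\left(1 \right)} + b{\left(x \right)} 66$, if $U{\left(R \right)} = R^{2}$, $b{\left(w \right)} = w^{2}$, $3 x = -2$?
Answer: $\frac{91}{3} \approx 30.333$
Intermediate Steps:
$x = - \frac{2}{3}$ ($x = \frac{1}{3} \left(-2\right) = - \frac{2}{3} \approx -0.66667$)
$U{\left(1 \right)} + b{\left(x \right)} 66 = 1^{2} + \left(- \frac{2}{3}\right)^{2} \cdot 66 = 1 + \frac{4}{9} \cdot 66 = 1 + \frac{88}{3} = \frac{91}{3}$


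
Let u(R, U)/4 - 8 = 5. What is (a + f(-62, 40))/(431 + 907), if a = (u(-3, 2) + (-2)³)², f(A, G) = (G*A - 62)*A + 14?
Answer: 79777/669 ≈ 119.25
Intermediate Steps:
f(A, G) = 14 + A*(-62 + A*G) (f(A, G) = (A*G - 62)*A + 14 = (-62 + A*G)*A + 14 = A*(-62 + A*G) + 14 = 14 + A*(-62 + A*G))
u(R, U) = 52 (u(R, U) = 32 + 4*5 = 32 + 20 = 52)
a = 1936 (a = (52 + (-2)³)² = (52 - 8)² = 44² = 1936)
(a + f(-62, 40))/(431 + 907) = (1936 + (14 - 62*(-62) + 40*(-62)²))/(431 + 907) = (1936 + (14 + 3844 + 40*3844))/1338 = (1936 + (14 + 3844 + 153760))*(1/1338) = (1936 + 157618)*(1/1338) = 159554*(1/1338) = 79777/669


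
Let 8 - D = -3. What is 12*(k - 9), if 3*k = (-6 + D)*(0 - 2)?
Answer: -148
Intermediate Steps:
D = 11 (D = 8 - 1*(-3) = 8 + 3 = 11)
k = -10/3 (k = ((-6 + 11)*(0 - 2))/3 = (5*(-2))/3 = (1/3)*(-10) = -10/3 ≈ -3.3333)
12*(k - 9) = 12*(-10/3 - 9) = 12*(-37/3) = -148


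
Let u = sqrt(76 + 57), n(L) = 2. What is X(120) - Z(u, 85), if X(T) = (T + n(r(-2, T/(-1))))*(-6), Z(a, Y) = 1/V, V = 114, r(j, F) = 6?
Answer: -83449/114 ≈ -732.01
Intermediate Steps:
u = sqrt(133) ≈ 11.533
Z(a, Y) = 1/114
X(T) = -12 - 6*T (X(T) = (T + 2)*(-6) = (2 + T)*(-6) = -12 - 6*T)
X(120) - Z(u, 85) = (-12 - 6*120) - 1*1/114 = (-12 - 720) - 1/114 = -732 - 1/114 = -83449/114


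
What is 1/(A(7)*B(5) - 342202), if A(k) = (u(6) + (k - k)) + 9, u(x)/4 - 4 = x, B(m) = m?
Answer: -1/341957 ≈ -2.9243e-6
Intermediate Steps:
u(x) = 16 + 4*x
A(k) = 49 (A(k) = ((16 + 4*6) + (k - k)) + 9 = ((16 + 24) + 0) + 9 = (40 + 0) + 9 = 40 + 9 = 49)
1/(A(7)*B(5) - 342202) = 1/(49*5 - 342202) = 1/(245 - 342202) = 1/(-341957) = -1/341957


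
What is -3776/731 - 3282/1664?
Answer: -4341203/608192 ≈ -7.1379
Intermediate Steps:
-3776/731 - 3282/1664 = -3776*1/731 - 3282*1/1664 = -3776/731 - 1641/832 = -4341203/608192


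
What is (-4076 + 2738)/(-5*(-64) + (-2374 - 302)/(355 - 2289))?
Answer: -646923/155389 ≈ -4.1632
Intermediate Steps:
(-4076 + 2738)/(-5*(-64) + (-2374 - 302)/(355 - 2289)) = -1338/(320 - 2676/(-1934)) = -1338/(320 - 2676*(-1/1934)) = -1338/(320 + 1338/967) = -1338/310778/967 = -1338*967/310778 = -646923/155389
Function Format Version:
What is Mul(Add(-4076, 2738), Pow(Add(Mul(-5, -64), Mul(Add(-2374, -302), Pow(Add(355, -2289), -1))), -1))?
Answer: Rational(-646923, 155389) ≈ -4.1632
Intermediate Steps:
Mul(Add(-4076, 2738), Pow(Add(Mul(-5, -64), Mul(Add(-2374, -302), Pow(Add(355, -2289), -1))), -1)) = Mul(-1338, Pow(Add(320, Mul(-2676, Pow(-1934, -1))), -1)) = Mul(-1338, Pow(Add(320, Mul(-2676, Rational(-1, 1934))), -1)) = Mul(-1338, Pow(Add(320, Rational(1338, 967)), -1)) = Mul(-1338, Pow(Rational(310778, 967), -1)) = Mul(-1338, Rational(967, 310778)) = Rational(-646923, 155389)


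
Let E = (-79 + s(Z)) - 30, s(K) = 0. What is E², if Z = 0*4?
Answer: 11881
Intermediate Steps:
Z = 0
E = -109 (E = (-79 + 0) - 30 = -79 - 30 = -109)
E² = (-109)² = 11881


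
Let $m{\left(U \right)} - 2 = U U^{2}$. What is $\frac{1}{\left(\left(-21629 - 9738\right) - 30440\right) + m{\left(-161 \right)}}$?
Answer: $- \frac{1}{4235086} \approx -2.3612 \cdot 10^{-7}$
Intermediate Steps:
$m{\left(U \right)} = 2 + U^{3}$ ($m{\left(U \right)} = 2 + U U^{2} = 2 + U^{3}$)
$\frac{1}{\left(\left(-21629 - 9738\right) - 30440\right) + m{\left(-161 \right)}} = \frac{1}{\left(\left(-21629 - 9738\right) - 30440\right) + \left(2 + \left(-161\right)^{3}\right)} = \frac{1}{\left(-31367 - 30440\right) + \left(2 - 4173281\right)} = \frac{1}{-61807 - 4173279} = \frac{1}{-4235086} = - \frac{1}{4235086}$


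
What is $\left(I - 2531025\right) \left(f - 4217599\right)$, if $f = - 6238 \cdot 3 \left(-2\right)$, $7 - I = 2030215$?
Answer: $19066733910843$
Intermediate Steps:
$I = -2030208$ ($I = 7 - 2030215 = -2030208$)
$f = 37428$ ($f = \left(-6238\right) \left(-6\right) = 37428$)
$\left(I - 2531025\right) \left(f - 4217599\right) = \left(-2030208 - 2531025\right) \left(37428 - 4217599\right) = \left(-4561233\right) \left(-4180171\right) = 19066733910843$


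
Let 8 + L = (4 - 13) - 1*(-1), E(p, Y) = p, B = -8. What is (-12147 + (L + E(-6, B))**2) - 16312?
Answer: -27975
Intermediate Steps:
L = -16 (L = -8 + ((4 - 13) - 1*(-1)) = -8 + (-9 + 1) = -8 - 8 = -16)
(-12147 + (L + E(-6, B))**2) - 16312 = (-12147 + (-16 - 6)**2) - 16312 = (-12147 + (-22)**2) - 16312 = (-12147 + 484) - 16312 = -11663 - 16312 = -27975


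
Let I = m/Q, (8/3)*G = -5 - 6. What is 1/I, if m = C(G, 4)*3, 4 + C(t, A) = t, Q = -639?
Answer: 1704/65 ≈ 26.215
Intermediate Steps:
G = -33/8 (G = 3*(-5 - 6)/8 = (3/8)*(-11) = -33/8 ≈ -4.1250)
C(t, A) = -4 + t
m = -195/8 (m = (-4 - 33/8)*3 = -65/8*3 = -195/8 ≈ -24.375)
I = 65/1704 (I = -195/8/(-639) = -195/8*(-1/639) = 65/1704 ≈ 0.038146)
1/I = 1/(65/1704) = 1704/65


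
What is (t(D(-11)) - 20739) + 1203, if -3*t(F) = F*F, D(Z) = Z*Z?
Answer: -73249/3 ≈ -24416.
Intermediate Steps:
D(Z) = Z**2
t(F) = -F**2/3 (t(F) = -F*F/3 = -F**2/3)
(t(D(-11)) - 20739) + 1203 = (-((-11)**2)**2/3 - 20739) + 1203 = (-1/3*121**2 - 20739) + 1203 = (-1/3*14641 - 20739) + 1203 = (-14641/3 - 20739) + 1203 = -76858/3 + 1203 = -73249/3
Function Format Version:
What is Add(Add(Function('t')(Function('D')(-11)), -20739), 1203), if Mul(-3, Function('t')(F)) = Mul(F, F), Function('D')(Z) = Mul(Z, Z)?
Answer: Rational(-73249, 3) ≈ -24416.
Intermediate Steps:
Function('D')(Z) = Pow(Z, 2)
Function('t')(F) = Mul(Rational(-1, 3), Pow(F, 2)) (Function('t')(F) = Mul(Rational(-1, 3), Mul(F, F)) = Mul(Rational(-1, 3), Pow(F, 2)))
Add(Add(Function('t')(Function('D')(-11)), -20739), 1203) = Add(Add(Mul(Rational(-1, 3), Pow(Pow(-11, 2), 2)), -20739), 1203) = Add(Add(Mul(Rational(-1, 3), Pow(121, 2)), -20739), 1203) = Add(Add(Mul(Rational(-1, 3), 14641), -20739), 1203) = Add(Add(Rational(-14641, 3), -20739), 1203) = Add(Rational(-76858, 3), 1203) = Rational(-73249, 3)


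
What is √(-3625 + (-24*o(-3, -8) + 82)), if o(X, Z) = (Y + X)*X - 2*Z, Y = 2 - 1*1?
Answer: I*√4071 ≈ 63.804*I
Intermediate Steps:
Y = 1 (Y = 2 - 1 = 1)
o(X, Z) = -2*Z + X*(1 + X) (o(X, Z) = (1 + X)*X - 2*Z = X*(1 + X) - 2*Z = -2*Z + X*(1 + X))
√(-3625 + (-24*o(-3, -8) + 82)) = √(-3625 + (-24*(-3 + (-3)² - 2*(-8)) + 82)) = √(-3625 + (-24*(-3 + 9 + 16) + 82)) = √(-3625 + (-24*22 + 82)) = √(-3625 + (-528 + 82)) = √(-3625 - 446) = √(-4071) = I*√4071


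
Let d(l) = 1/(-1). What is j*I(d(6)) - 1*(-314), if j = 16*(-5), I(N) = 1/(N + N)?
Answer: 354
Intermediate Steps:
d(l) = -1
I(N) = 1/(2*N)
j = -80
j*I(d(6)) - 1*(-314) = -40/(-1) - 1*(-314) = -40*(-1) + 314 = -80*(-½) + 314 = 40 + 314 = 354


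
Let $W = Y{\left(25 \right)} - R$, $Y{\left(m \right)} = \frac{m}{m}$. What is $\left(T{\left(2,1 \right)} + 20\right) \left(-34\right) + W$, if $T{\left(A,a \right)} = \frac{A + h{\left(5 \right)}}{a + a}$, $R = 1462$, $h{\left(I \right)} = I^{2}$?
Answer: $-2600$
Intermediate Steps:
$T{\left(A,a \right)} = \frac{25 + A}{2 a}$ ($T{\left(A,a \right)} = \frac{A + 5^{2}}{a + a} = \frac{A + 25}{2 a} = \left(25 + A\right) \frac{1}{2 a} = \frac{25 + A}{2 a}$)
$Y{\left(m \right)} = 1$
$W = -1461$ ($W = 1 - 1462 = -1461$)
$\left(T{\left(2,1 \right)} + 20\right) \left(-34\right) + W = \left(\frac{25 + 2}{2 \cdot 1} + 20\right) \left(-34\right) - 1461 = \left(\frac{1}{2} \cdot 1 \cdot 27 + 20\right) \left(-34\right) - 1461 = \left(\frac{27}{2} + 20\right) \left(-34\right) - 1461 = \frac{67}{2} \left(-34\right) - 1461 = -1139 - 1461 = -2600$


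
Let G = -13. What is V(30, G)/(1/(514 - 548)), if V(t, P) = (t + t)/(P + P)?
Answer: 1020/13 ≈ 78.462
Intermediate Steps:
V(t, P) = t/P (V(t, P) = (2*t)/((2*P)) = (2*t)*(1/(2*P)) = t/P)
V(30, G)/(1/(514 - 548)) = (30/(-13))/(1/(514 - 548)) = (30*(-1/13))/(1/(-34)) = -30/(13*(-1/34)) = -30/13*(-34) = 1020/13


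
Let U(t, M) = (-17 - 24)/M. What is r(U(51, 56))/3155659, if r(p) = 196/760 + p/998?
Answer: 1365361/16754529668240 ≈ 8.1492e-8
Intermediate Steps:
U(t, M) = -41/M
r(p) = 49/190 + p/998 (r(p) = 196*(1/760) + p*(1/998) = 49/190 + p/998)
r(U(51, 56))/3155659 = (49/190 + (-41/56)/998)/3155659 = (49/190 + (-41*1/56)/998)*(1/3155659) = (49/190 + (1/998)*(-41/56))*(1/3155659) = (49/190 - 41/55888)*(1/3155659) = (1365361/5309360)*(1/3155659) = 1365361/16754529668240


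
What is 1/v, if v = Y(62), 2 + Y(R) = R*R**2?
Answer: 1/238326 ≈ 4.1959e-6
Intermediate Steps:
Y(R) = -2 + R**3 (Y(R) = -2 + R*R**2 = -2 + R**3)
v = 238326 (v = -2 + 62**3 = -2 + 238328 = 238326)
1/v = 1/238326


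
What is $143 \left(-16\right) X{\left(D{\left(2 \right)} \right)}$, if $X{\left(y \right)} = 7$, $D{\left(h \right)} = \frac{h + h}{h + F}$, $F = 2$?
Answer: $-16016$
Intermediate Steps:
$D{\left(h \right)} = \frac{2 h}{2 + h}$ ($D{\left(h \right)} = \frac{h + h}{h + 2} = \frac{2 h}{2 + h}$)
$143 \left(-16\right) X{\left(D{\left(2 \right)} \right)} = 143 \left(-16\right) 7 = \left(-2288\right) 7 = -16016$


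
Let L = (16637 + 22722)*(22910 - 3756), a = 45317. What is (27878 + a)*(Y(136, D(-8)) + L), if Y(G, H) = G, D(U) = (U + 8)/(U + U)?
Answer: 55180423878290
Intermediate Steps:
D(U) = (8 + U)/(2*U) (D(U) = (8 + U)/((2*U)) = (8 + U)*(1/(2*U)) = (8 + U)/(2*U))
L = 753882286 (L = 39359*19154 = 753882286)
(27878 + a)*(Y(136, D(-8)) + L) = (27878 + 45317)*(136 + 753882286) = 73195*753882422 = 55180423878290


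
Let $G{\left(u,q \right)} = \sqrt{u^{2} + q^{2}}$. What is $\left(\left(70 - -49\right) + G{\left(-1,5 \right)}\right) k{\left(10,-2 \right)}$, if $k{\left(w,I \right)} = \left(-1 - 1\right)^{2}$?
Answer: $476 + 4 \sqrt{26} \approx 496.4$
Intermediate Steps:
$k{\left(w,I \right)} = 4$ ($k{\left(w,I \right)} = \left(-2\right)^{2} = 4$)
$G{\left(u,q \right)} = \sqrt{q^{2} + u^{2}}$
$\left(\left(70 - -49\right) + G{\left(-1,5 \right)}\right) k{\left(10,-2 \right)} = \left(\left(70 - -49\right) + \sqrt{5^{2} + \left(-1\right)^{2}}\right) 4 = \left(\left(70 + 49\right) + \sqrt{25 + 1}\right) 4 = \left(119 + \sqrt{26}\right) 4 = 476 + 4 \sqrt{26}$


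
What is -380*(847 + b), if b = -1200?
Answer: 134140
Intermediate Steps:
-380*(847 + b) = -380*(847 - 1200) = -380*(-353) = 134140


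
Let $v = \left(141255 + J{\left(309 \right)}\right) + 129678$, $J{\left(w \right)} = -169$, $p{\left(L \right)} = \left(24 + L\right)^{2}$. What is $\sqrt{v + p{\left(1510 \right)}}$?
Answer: $116 \sqrt{195} \approx 1619.9$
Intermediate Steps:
$v = 270764$ ($v = \left(141255 - 169\right) + 129678 = 141086 + 129678 = 270764$)
$\sqrt{v + p{\left(1510 \right)}} = \sqrt{270764 + \left(24 + 1510\right)^{2}} = \sqrt{270764 + 1534^{2}} = \sqrt{270764 + 2353156} = \sqrt{2623920} = 116 \sqrt{195}$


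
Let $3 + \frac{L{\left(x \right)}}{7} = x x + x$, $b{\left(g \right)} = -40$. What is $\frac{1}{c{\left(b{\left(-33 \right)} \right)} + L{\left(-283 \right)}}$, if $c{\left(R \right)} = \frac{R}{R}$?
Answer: $\frac{1}{558622} \approx 1.7901 \cdot 10^{-6}$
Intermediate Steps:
$L{\left(x \right)} = -21 + 7 x + 7 x^{2}$ ($L{\left(x \right)} = -21 + 7 \left(x x + x\right) = -21 + 7 \left(x^{2} + x\right) = -21 + 7 \left(x + x^{2}\right) = -21 + \left(7 x + 7 x^{2}\right) = -21 + 7 x + 7 x^{2}$)
$c{\left(R \right)} = 1$
$\frac{1}{c{\left(b{\left(-33 \right)} \right)} + L{\left(-283 \right)}} = \frac{1}{1 + \left(-21 + 7 \left(-283\right) + 7 \left(-283\right)^{2}\right)} = \frac{1}{1 - -558621} = \frac{1}{1 + 558621} = \frac{1}{558622}$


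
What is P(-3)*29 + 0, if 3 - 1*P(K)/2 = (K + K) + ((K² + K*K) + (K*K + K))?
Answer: -870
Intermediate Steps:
P(K) = 6 - 6*K - 6*K² (P(K) = 6 - 2*((K + K) + ((K² + K*K) + (K*K + K))) = 6 - 2*(2*K + ((K² + K²) + (K² + K))) = 6 - 2*(2*K + (2*K² + (K + K²))) = 6 - 2*(2*K + (K + 3*K²)) = 6 - 2*(3*K + 3*K²) = 6 + (-6*K - 6*K²) = 6 - 6*K - 6*K²)
P(-3)*29 + 0 = (6 - 6*(-3) - 6*(-3)²)*29 + 0 = (6 + 18 - 6*9)*29 + 0 = (6 + 18 - 54)*29 + 0 = -30*29 + 0 = -870 + 0 = -870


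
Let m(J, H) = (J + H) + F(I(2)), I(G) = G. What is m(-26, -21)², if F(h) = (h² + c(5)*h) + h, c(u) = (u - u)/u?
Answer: 1681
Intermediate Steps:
c(u) = 0 (c(u) = 0/u = 0)
F(h) = h + h² (F(h) = (h² + 0*h) + h = (h² + 0) + h = h² + h = h + h²)
m(J, H) = 6 + H + J (m(J, H) = (J + H) + 2*(1 + 2) = (H + J) + 2*3 = (H + J) + 6 = 6 + H + J)
m(-26, -21)² = (6 - 21 - 26)² = (-41)² = 1681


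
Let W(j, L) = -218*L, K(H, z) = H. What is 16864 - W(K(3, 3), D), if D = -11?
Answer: 14466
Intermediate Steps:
16864 - W(K(3, 3), D) = 16864 - (-218)*(-11) = 16864 - 1*2398 = 16864 - 2398 = 14466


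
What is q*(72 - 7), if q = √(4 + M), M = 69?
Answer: 65*√73 ≈ 555.36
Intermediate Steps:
q = √73 (q = √(4 + 69) = √73 ≈ 8.5440)
q*(72 - 7) = √73*(72 - 7) = √73*65 = 65*√73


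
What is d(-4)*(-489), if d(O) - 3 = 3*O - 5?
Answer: 6846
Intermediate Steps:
d(O) = -2 + 3*O (d(O) = 3 + (3*O - 5) = 3 + (-5 + 3*O) = -2 + 3*O)
d(-4)*(-489) = (-2 + 3*(-4))*(-489) = (-2 - 12)*(-489) = -14*(-489) = 6846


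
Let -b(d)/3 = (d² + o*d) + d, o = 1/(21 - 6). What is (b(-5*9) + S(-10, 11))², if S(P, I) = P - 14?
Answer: 35462025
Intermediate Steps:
S(P, I) = -14 + P
o = 1/15 ≈ 0.066667
b(d) = -3*d² - 16*d/5 (b(d) = -3*((d² + d/15) + d) = -3*(d² + 16*d/15) = -3*d² - 16*d/5)
(b(-5*9) + S(-10, 11))² = (-(-5*9)*(16 + 15*(-5*9))/5 + (-14 - 10))² = (-⅕*(-45)*(16 + 15*(-45)) - 24)² = (-⅕*(-45)*(16 - 675) - 24)² = (-⅕*(-45)*(-659) - 24)² = (-5931 - 24)² = (-5955)² = 35462025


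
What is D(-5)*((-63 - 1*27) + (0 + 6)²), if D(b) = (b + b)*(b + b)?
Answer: -5400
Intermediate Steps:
D(b) = 4*b² (D(b) = (2*b)*(2*b) = 4*b²)
D(-5)*((-63 - 1*27) + (0 + 6)²) = (4*(-5)²)*((-63 - 1*27) + (0 + 6)²) = (4*25)*((-63 - 27) + 6²) = 100*(-90 + 36) = 100*(-54) = -5400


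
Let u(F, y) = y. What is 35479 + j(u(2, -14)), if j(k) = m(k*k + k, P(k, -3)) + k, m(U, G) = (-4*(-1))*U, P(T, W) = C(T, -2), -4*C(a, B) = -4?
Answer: 36193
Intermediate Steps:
C(a, B) = 1 (C(a, B) = -¼*(-4) = 1)
P(T, W) = 1
m(U, G) = 4*U
j(k) = 4*k² + 5*k (j(k) = 4*(k*k + k) + k = 4*(k² + k) + k = 4*(k + k²) + k = (4*k + 4*k²) + k = 4*k² + 5*k)
35479 + j(u(2, -14)) = 35479 - 14*(5 + 4*(-14)) = 35479 - 14*(5 - 56) = 35479 - 14*(-51) = 35479 + 714 = 36193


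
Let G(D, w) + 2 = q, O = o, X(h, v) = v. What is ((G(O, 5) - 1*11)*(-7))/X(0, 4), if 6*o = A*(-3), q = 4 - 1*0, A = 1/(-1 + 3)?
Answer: 63/4 ≈ 15.750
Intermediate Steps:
A = ½ (A = 1/2 = ½ ≈ 0.50000)
q = 4 (q = 4 + 0 = 4)
o = -¼ (o = ((½)*(-3))/6 = (⅙)*(-3/2) = -¼ ≈ -0.25000)
O = -¼ ≈ -0.25000
G(D, w) = 2 (G(D, w) = -2 + 4 = 2)
((G(O, 5) - 1*11)*(-7))/X(0, 4) = ((2 - 1*11)*(-7))/4 = ((2 - 11)*(-7))*(¼) = -9*(-7)*(¼) = 63*(¼) = 63/4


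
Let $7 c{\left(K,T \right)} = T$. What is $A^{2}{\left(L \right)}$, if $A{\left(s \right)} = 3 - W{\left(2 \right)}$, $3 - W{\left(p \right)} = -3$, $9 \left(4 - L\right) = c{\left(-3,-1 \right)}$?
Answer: $9$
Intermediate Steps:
$c{\left(K,T \right)} = \frac{T}{7}$
$L = \frac{253}{63}$ ($L = 4 - \frac{\frac{1}{7} \left(-1\right)}{9} = 4 - - \frac{1}{63} = 4 + \frac{1}{63} = \frac{253}{63} \approx 4.0159$)
$W{\left(p \right)} = 6$ ($W{\left(p \right)} = 3 - -3 = 3 + 3 = 6$)
$A{\left(s \right)} = -3$ ($A{\left(s \right)} = 3 - 6 = -3$)
$A^{2}{\left(L \right)} = \left(-3\right)^{2} = 9$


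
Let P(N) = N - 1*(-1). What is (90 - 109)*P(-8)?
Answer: 133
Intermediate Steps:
P(N) = 1 + N (P(N) = N + 1 = 1 + N)
(90 - 109)*P(-8) = (90 - 109)*(1 - 8) = -19*(-7) = 133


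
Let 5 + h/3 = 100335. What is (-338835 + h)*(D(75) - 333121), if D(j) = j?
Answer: 12604125870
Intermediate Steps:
h = 300990 (h = -15 + 3*100335 = -15 + 301005 = 300990)
(-338835 + h)*(D(75) - 333121) = (-338835 + 300990)*(75 - 333121) = -37845*(-333046) = 12604125870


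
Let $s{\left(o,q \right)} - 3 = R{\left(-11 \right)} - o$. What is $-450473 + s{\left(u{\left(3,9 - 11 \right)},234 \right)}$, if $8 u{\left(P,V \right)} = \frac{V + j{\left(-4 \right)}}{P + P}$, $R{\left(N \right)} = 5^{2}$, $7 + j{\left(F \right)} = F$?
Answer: $- \frac{21621347}{48} \approx -4.5044 \cdot 10^{5}$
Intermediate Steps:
$j{\left(F \right)} = -7 + F$
$R{\left(N \right)} = 25$
$u{\left(P,V \right)} = \frac{-11 + V}{16 P}$ ($u{\left(P,V \right)} = \frac{\left(V - 11\right) \frac{1}{P + P}}{8} = \frac{\left(V - 11\right) \frac{1}{2 P}}{8} = \frac{\left(-11 + V\right) \frac{1}{2 P}}{8} = \frac{\frac{1}{2} \frac{1}{P} \left(-11 + V\right)}{8} = \frac{-11 + V}{16 P}$)
$s{\left(o,q \right)} = 28 - o$ ($s{\left(o,q \right)} = 3 - \left(-25 + o\right) = 28 - o$)
$-450473 + s{\left(u{\left(3,9 - 11 \right)},234 \right)} = -450473 + \left(28 - \frac{-11 + \left(9 - 11\right)}{16 \cdot 3}\right) = -450473 + \left(28 - \frac{1}{16} \cdot \frac{1}{3} \left(-11 + \left(9 - 11\right)\right)\right) = -450473 + \left(28 - \frac{1}{16} \cdot \frac{1}{3} \left(-11 - 2\right)\right) = -450473 + \left(28 - \frac{1}{16} \cdot \frac{1}{3} \left(-13\right)\right) = -450473 + \left(28 - - \frac{13}{48}\right) = -450473 + \left(28 + \frac{13}{48}\right) = -450473 + \frac{1357}{48} = - \frac{21621347}{48}$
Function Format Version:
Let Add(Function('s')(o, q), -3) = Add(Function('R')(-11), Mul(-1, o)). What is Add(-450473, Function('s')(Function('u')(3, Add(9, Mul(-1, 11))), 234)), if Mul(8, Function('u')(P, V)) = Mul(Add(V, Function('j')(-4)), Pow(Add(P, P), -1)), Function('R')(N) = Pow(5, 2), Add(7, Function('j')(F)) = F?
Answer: Rational(-21621347, 48) ≈ -4.5044e+5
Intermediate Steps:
Function('j')(F) = Add(-7, F)
Function('R')(N) = 25
Function('u')(P, V) = Mul(Rational(1, 16), Pow(P, -1), Add(-11, V)) (Function('u')(P, V) = Mul(Rational(1, 8), Mul(Add(V, Add(-7, -4)), Pow(Add(P, P), -1))) = Mul(Rational(1, 8), Mul(Add(V, -11), Pow(Mul(2, P), -1))) = Mul(Rational(1, 8), Mul(Add(-11, V), Mul(Rational(1, 2), Pow(P, -1)))) = Mul(Rational(1, 8), Mul(Rational(1, 2), Pow(P, -1), Add(-11, V))) = Mul(Rational(1, 16), Pow(P, -1), Add(-11, V)))
Function('s')(o, q) = Add(28, Mul(-1, o)) (Function('s')(o, q) = Add(3, Add(25, Mul(-1, o))) = Add(28, Mul(-1, o)))
Add(-450473, Function('s')(Function('u')(3, Add(9, Mul(-1, 11))), 234)) = Add(-450473, Add(28, Mul(-1, Mul(Rational(1, 16), Pow(3, -1), Add(-11, Add(9, Mul(-1, 11))))))) = Add(-450473, Add(28, Mul(-1, Mul(Rational(1, 16), Rational(1, 3), Add(-11, Add(9, -11)))))) = Add(-450473, Add(28, Mul(-1, Mul(Rational(1, 16), Rational(1, 3), Add(-11, -2))))) = Add(-450473, Add(28, Mul(-1, Mul(Rational(1, 16), Rational(1, 3), -13)))) = Add(-450473, Add(28, Mul(-1, Rational(-13, 48)))) = Add(-450473, Add(28, Rational(13, 48))) = Add(-450473, Rational(1357, 48)) = Rational(-21621347, 48)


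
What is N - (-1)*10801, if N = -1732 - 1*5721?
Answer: 3348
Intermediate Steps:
N = -7453 (N = -1732 - 5721 = -7453)
N - (-1)*10801 = -7453 - (-1)*10801 = -7453 - 1*(-10801) = -7453 + 10801 = 3348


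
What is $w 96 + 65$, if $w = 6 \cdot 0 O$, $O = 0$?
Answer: $65$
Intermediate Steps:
$w = 0$ ($w = 6 \cdot 0 \cdot 0 = 0 \cdot 0 = 0$)
$w 96 + 65 = 0 \cdot 96 + 65 = 0 + 65 = 65$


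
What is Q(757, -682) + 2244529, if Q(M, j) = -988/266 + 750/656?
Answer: 5153432681/2296 ≈ 2.2445e+6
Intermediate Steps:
Q(M, j) = -5903/2296 (Q(M, j) = -988*1/266 + 750*(1/656) = -26/7 + 375/328 = -5903/2296)
Q(757, -682) + 2244529 = -5903/2296 + 2244529 = 5153432681/2296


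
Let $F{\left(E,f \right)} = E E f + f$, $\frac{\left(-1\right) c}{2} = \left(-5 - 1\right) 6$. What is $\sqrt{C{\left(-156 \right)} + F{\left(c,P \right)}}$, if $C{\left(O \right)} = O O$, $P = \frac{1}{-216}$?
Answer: $\frac{\sqrt{31508346}}{36} \approx 155.92$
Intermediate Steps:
$c = 72$ ($c = - 2 \left(-5 - 1\right) 6 = - 2 \left(\left(-6\right) 6\right) = \left(-2\right) \left(-36\right) = 72$)
$P = - \frac{1}{216} \approx -0.0046296$
$F{\left(E,f \right)} = f + f E^{2}$ ($F{\left(E,f \right)} = E^{2} f + f = f E^{2} + f = f + f E^{2}$)
$C{\left(O \right)} = O^{2}$
$\sqrt{C{\left(-156 \right)} + F{\left(c,P \right)}} = \sqrt{\left(-156\right)^{2} - \frac{1 + 72^{2}}{216}} = \sqrt{24336 - \frac{1 + 5184}{216}} = \sqrt{24336 - \frac{5185}{216}} = \sqrt{\frac{5251391}{216}} = \frac{\sqrt{31508346}}{36}$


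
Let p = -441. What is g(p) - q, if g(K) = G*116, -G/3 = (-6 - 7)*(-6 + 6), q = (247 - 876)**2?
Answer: -395641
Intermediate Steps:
q = 395641 (q = (-629)**2 = 395641)
G = 0 (G = -3*(-6 - 7)*(-6 + 6) = -(-39)*0 = -3*0 = 0)
g(K) = 0 (g(K) = 0*116 = 0)
g(p) - q = 0 - 1*395641 = 0 - 395641 = -395641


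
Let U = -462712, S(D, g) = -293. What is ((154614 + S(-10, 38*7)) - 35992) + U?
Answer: -344383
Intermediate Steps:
((154614 + S(-10, 38*7)) - 35992) + U = ((154614 - 293) - 35992) - 462712 = (154321 - 35992) - 462712 = 118329 - 462712 = -344383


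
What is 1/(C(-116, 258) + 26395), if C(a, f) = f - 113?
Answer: 1/26540 ≈ 3.7679e-5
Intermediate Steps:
C(a, f) = -113 + f
1/(C(-116, 258) + 26395) = 1/((-113 + 258) + 26395) = 1/(145 + 26395) = 1/26540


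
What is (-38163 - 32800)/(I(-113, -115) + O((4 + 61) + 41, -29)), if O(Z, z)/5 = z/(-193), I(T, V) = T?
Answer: 13695859/21664 ≈ 632.19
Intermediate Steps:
O(Z, z) = -5*z/193 (O(Z, z) = 5*(z/(-193)) = 5*(z*(-1/193)) = 5*(-z/193) = -5*z/193)
(-38163 - 32800)/(I(-113, -115) + O((4 + 61) + 41, -29)) = (-38163 - 32800)/(-113 - 5/193*(-29)) = -70963/(-113 + 145/193) = -70963/(-21664/193) = -70963*(-193/21664) = 13695859/21664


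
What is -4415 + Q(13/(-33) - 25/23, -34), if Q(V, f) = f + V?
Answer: -3377915/759 ≈ -4450.5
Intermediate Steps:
Q(V, f) = V + f
-4415 + Q(13/(-33) - 25/23, -34) = -4415 + ((13/(-33) - 25/23) - 34) = -4415 + ((13*(-1/33) - 25*1/23) - 34) = -4415 + ((-13/33 - 25/23) - 34) = -4415 + (-1124/759 - 34) = -4415 - 26930/759 = -3377915/759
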